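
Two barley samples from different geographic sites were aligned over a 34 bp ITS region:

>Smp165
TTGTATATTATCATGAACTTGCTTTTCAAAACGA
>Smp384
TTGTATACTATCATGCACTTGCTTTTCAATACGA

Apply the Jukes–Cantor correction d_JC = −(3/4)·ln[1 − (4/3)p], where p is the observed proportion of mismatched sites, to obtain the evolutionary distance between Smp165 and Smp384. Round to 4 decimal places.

The sequences differ at positions 8 (T/C), 16 (A/C), 30 (A/T).
p = 3/34 = 0.088235.
d = −0.75 · ln(1 − (4/3)·0.088235) = −0.75 · ln(0.882353) = −0.75 · (-0.125163) = 0.0939.

0.0939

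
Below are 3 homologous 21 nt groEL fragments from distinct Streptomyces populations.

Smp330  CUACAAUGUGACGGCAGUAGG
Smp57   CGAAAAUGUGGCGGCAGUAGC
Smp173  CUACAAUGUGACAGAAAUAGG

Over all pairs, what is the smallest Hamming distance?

3

Pairwise Hamming distances:
  Smp330 vs Smp57: 4
  Smp330 vs Smp173: 3
  Smp57 vs Smp173: 7
The smallest is 3, between Smp330 and Smp173.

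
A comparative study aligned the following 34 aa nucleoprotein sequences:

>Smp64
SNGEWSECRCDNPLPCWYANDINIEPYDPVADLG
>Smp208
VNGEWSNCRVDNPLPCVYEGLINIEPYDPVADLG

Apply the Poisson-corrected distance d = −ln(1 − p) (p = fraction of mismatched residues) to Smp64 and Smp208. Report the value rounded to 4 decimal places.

Mismatches occur at site 1 (S/V), site 7 (E/N), site 10 (C/V), site 17 (W/V), site 19 (A/E), site 20 (N/G), site 21 (D/L).
p = 7/34 = 0.205882.
d = −ln(1 − 0.205882) = −ln(0.794118) = 0.2305.

0.2305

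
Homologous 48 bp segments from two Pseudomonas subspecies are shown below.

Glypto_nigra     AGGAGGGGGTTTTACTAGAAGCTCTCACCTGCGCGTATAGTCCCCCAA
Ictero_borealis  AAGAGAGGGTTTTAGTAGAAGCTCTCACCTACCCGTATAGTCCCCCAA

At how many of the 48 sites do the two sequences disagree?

5

Mismatches occur at site 2 (G→A), site 6 (G→A), site 15 (C→G), site 31 (G→A), site 33 (G→C).
That gives 5 mismatches out of 48 aligned sites, so the Hamming distance is 5.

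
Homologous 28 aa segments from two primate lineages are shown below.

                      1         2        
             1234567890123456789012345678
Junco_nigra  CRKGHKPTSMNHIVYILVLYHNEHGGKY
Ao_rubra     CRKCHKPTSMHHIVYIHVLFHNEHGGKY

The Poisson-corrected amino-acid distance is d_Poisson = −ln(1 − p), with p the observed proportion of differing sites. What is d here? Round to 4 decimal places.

0.1542

The sequences differ at positions 4 (G/C), 11 (N/H), 17 (L/H), 20 (Y/F).
p = 4/28 = 0.142857.
d = −ln(1 − 0.142857) = −ln(0.857143) = 0.1542.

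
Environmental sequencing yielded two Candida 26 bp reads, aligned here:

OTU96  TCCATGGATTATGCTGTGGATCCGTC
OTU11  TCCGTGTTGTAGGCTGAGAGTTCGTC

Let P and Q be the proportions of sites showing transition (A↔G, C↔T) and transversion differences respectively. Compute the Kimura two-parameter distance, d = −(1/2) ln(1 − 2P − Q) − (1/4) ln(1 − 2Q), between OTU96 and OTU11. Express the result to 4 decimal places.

0.4680

Mismatches occur at site 4 (A/G, transition), site 7 (G/T, transversion), site 8 (A/T, transversion), site 9 (T/G, transversion), site 12 (T/G, transversion), site 17 (T/A, transversion), site 19 (G/A, transition), site 20 (A/G, transition), site 22 (C/T, transition).
Of the 9 differences, 4 transitions and 5 transversions over 26 sites: P = 4/26 = 0.153846, Q = 5/26 = 0.192308.
d = −0.5·ln(0.500000) − 0.25·ln(0.615384) = −0.5·(-0.693147) − 0.25·(-0.485509) = 0.4680.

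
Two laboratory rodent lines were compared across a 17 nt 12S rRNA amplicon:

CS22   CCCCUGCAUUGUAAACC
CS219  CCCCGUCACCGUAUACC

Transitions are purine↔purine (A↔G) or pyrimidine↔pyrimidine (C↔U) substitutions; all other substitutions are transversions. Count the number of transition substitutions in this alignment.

The sequences differ at positions 5 (U/G, transversion), 6 (G/U, transversion), 9 (U/C, transition), 10 (U/C, transition), 14 (A/U, transversion).
Of the 5 differences, 2 transitions and 3 transversions, so the answer is 2.

2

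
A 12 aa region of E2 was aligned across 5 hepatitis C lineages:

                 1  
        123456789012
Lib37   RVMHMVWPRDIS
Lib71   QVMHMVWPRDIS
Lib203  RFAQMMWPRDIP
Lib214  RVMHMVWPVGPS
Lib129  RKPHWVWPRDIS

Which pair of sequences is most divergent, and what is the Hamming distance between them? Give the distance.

Pairwise Hamming distances:
  Lib37 vs Lib71: 1
  Lib37 vs Lib203: 5
  Lib37 vs Lib214: 3
  Lib37 vs Lib129: 3
  Lib71 vs Lib203: 6
  Lib71 vs Lib214: 4
  Lib71 vs Lib129: 4
  Lib203 vs Lib214: 8
  Lib203 vs Lib129: 6
  Lib214 vs Lib129: 6
The largest is 8, between Lib203 and Lib214.

8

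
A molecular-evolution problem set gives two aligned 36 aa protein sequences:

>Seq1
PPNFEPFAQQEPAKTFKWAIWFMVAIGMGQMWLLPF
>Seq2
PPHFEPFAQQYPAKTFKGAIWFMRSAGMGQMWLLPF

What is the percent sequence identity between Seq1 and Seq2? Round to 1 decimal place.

83.3%

Mismatches occur at site 3 (N↔H), site 11 (E↔Y), site 18 (W↔G), site 24 (V↔R), site 25 (A↔S), site 26 (I↔A).
30 of the 36 sites match, so the percent identity is 30/36 × 100 = 83.3%.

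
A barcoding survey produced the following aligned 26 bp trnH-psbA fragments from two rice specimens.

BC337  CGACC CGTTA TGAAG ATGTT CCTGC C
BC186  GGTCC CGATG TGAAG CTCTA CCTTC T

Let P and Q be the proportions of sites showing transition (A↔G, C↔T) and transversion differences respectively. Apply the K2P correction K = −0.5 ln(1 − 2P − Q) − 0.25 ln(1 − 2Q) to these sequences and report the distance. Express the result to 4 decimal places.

Mismatches occur at site 1 (C→G, transversion), site 3 (A→T, transversion), site 8 (T→A, transversion), site 10 (A→G, transition), site 16 (A→C, transversion), site 18 (G→C, transversion), site 20 (T→A, transversion), site 24 (G→T, transversion), site 26 (C→T, transition).
Of the 9 differences, 2 transitions and 7 transversions over 26 sites: P = 2/26 = 0.076923, Q = 7/26 = 0.269231.
d = −0.5·ln(0.576923) − 0.25·ln(0.461538) = −0.5·(-0.550046) − 0.25·(-0.773191) = 0.4683.

0.4683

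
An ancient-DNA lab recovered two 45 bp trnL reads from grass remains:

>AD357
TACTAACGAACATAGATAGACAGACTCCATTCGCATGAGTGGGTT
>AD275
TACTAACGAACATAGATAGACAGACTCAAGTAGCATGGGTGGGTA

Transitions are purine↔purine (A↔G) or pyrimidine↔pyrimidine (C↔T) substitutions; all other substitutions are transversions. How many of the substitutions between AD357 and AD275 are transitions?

Differing sites — 28:C/A (Tv); 30:T/G (Tv); 32:C/A (Tv); 38:A/G (Ti); 45:T/A (Tv).
Of the 5 differences, 1 transition and 4 transversions, so the answer is 1.

1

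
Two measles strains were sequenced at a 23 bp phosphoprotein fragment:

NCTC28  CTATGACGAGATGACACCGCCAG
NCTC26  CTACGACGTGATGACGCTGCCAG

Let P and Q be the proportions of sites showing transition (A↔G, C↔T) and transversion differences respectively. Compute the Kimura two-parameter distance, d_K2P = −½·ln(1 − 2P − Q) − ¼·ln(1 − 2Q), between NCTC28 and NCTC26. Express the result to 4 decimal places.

0.2042

The sequences differ at positions 4 (T/C, transition), 9 (A/T, transversion), 16 (A/G, transition), 18 (C/T, transition).
Of the 4 differences, 3 transitions and 1 transversion over 23 sites: P = 3/23 = 0.130435, Q = 1/23 = 0.043478.
d = −0.5·ln(0.695652) − 0.25·ln(0.913044) = −0.5·(-0.362906) − 0.25·(-0.090971) = 0.2042.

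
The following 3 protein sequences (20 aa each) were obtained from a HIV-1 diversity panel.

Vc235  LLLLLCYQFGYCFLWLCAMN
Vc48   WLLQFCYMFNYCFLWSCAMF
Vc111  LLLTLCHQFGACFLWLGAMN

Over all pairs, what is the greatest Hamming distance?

10

Pairwise Hamming distances:
  Vc235 vs Vc48: 7
  Vc235 vs Vc111: 4
  Vc48 vs Vc111: 10
The largest is 10, between Vc48 and Vc111.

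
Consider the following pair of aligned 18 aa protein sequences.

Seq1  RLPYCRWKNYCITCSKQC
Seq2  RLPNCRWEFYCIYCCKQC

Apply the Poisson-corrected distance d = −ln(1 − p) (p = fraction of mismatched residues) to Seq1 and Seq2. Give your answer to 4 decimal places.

Differing sites — 4:Y/N; 8:K/E; 9:N/F; 13:T/Y; 15:S/C.
p = 5/18 = 0.277778.
d = −ln(1 − 0.277778) = −ln(0.722222) = 0.3254.

0.3254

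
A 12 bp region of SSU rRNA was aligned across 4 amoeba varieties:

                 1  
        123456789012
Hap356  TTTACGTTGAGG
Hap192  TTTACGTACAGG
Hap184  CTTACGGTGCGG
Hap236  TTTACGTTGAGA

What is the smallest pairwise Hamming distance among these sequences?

1

Pairwise Hamming distances:
  Hap356 vs Hap192: 2
  Hap356 vs Hap184: 3
  Hap356 vs Hap236: 1
  Hap192 vs Hap184: 5
  Hap192 vs Hap236: 3
  Hap184 vs Hap236: 4
The smallest is 1, between Hap356 and Hap236.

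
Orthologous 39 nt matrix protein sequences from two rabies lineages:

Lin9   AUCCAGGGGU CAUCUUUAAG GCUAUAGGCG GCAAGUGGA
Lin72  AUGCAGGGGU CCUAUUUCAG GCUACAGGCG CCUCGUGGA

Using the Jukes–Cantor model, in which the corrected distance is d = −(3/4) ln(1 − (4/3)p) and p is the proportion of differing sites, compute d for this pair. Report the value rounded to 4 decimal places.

Differing sites — 3:C/G; 12:A/C; 14:C/A; 18:A/C; 25:U/C; 31:G/C; 33:A/U; 34:A/C.
p = 8/39 = 0.205128.
d = −0.75 · ln(1 − (4/3)·0.205128) = −0.75 · ln(0.726496) = −0.75 · (-0.319522) = 0.2396.

0.2396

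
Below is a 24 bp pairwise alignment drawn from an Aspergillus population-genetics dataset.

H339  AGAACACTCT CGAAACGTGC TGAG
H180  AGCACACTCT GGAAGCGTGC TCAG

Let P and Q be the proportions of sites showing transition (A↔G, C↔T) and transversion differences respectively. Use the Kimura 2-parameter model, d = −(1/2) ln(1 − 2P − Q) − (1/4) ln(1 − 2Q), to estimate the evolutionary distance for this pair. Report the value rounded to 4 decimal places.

0.1887

Mismatches occur at site 3 (A→C, transversion), site 11 (C→G, transversion), site 15 (A→G, transition), site 22 (G→C, transversion).
Of the 4 differences, 1 transition and 3 transversions over 24 sites: P = 1/24 = 0.041667, Q = 3/24 = 0.125000.
d = −0.5·ln(0.791666) − 0.25·ln(0.750000) = −0.5·(-0.233616) − 0.25·(-0.287682) = 0.1887.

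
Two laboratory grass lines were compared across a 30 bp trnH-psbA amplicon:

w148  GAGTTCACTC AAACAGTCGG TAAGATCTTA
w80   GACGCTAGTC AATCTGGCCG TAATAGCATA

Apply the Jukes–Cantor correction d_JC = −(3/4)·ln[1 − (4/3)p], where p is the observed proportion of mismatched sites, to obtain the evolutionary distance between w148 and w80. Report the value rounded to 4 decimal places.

Differing sites — 3:G/C; 4:T/G; 5:T/C; 6:C/T; 8:C/G; 13:A/T; 15:A/T; 17:T/G; 19:G/C; 24:G/T; 26:T/G; 28:T/A.
p = 12/30 = 0.400000.
d = −0.75 · ln(1 − (4/3)·0.400000) = −0.75 · ln(0.466667) = −0.75 · (-0.762139) = 0.5716.

0.5716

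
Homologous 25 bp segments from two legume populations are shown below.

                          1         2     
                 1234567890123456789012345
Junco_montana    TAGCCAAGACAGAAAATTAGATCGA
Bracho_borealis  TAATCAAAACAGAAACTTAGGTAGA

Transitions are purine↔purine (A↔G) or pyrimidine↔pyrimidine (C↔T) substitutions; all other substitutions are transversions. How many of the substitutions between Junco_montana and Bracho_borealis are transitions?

Differing sites — 3:G/A (Ti); 4:C/T (Ti); 8:G/A (Ti); 16:A/C (Tv); 21:A/G (Ti); 23:C/A (Tv).
Of the 6 differences, 4 transitions and 2 transversions, so the answer is 4.

4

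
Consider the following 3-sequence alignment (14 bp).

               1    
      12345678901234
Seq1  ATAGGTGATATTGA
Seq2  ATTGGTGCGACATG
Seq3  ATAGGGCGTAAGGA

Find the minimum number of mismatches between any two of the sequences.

Pairwise Hamming distances:
  Seq1 vs Seq2: 7
  Seq1 vs Seq3: 5
  Seq2 vs Seq3: 9
The smallest is 5, between Seq1 and Seq3.

5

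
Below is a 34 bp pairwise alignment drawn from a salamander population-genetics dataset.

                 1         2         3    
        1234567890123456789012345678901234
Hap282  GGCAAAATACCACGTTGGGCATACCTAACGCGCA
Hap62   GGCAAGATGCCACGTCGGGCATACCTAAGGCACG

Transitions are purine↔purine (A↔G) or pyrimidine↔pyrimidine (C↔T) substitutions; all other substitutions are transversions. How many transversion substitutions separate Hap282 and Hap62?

The sequences differ at positions 6 (A/G, transition), 9 (A/G, transition), 16 (T/C, transition), 29 (C/G, transversion), 32 (G/A, transition), 34 (A/G, transition).
Of the 6 differences, 5 transitions and 1 transversion, so the answer is 1.

1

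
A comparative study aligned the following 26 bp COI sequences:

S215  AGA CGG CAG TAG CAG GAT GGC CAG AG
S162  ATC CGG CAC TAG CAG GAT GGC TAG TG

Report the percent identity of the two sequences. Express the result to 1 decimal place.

Mismatches occur at site 2 (G→T), site 3 (A→C), site 9 (G→C), site 22 (C→T), site 25 (A→T).
21 of the 26 sites match, so the percent identity is 21/26 × 100 = 80.8%.

80.8%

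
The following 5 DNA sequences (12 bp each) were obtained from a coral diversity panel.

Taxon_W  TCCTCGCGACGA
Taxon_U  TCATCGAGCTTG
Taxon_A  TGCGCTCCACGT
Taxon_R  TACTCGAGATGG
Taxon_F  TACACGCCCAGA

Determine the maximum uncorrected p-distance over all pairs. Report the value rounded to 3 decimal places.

0.833

Pairwise Hamming distances:
  Taxon_W vs Taxon_U: 6
  Taxon_W vs Taxon_A: 5
  Taxon_W vs Taxon_R: 4
  Taxon_W vs Taxon_F: 5
  Taxon_U vs Taxon_A: 10
  Taxon_U vs Taxon_R: 4
  Taxon_U vs Taxon_F: 8
  Taxon_A vs Taxon_R: 7
  Taxon_A vs Taxon_F: 6
  Taxon_R vs Taxon_F: 6
The largest is 10 mismatches, between Taxon_U and Taxon_A; p = 10/12 = 0.833.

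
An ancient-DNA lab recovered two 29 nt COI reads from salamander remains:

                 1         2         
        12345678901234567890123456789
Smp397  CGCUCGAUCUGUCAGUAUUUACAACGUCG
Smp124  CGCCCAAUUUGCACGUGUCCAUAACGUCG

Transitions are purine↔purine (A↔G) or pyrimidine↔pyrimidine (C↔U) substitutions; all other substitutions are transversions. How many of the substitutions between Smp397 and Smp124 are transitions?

8

Differing sites — 4:U/C (Ti); 6:G/A (Ti); 9:C/U (Ti); 12:U/C (Ti); 13:C/A (Tv); 14:A/C (Tv); 17:A/G (Ti); 19:U/C (Ti); 20:U/C (Ti); 22:C/U (Ti).
Of the 10 differences, 8 transitions and 2 transversions, so the answer is 8.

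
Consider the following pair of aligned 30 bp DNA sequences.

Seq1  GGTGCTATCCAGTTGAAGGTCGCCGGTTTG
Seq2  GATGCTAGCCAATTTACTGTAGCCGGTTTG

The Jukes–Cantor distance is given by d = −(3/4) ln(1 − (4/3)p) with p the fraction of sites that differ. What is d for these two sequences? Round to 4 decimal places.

Mismatches occur at site 2 (G↔A), site 8 (T↔G), site 12 (G↔A), site 15 (G↔T), site 17 (A↔C), site 18 (G↔T), site 21 (C↔A).
p = 7/30 = 0.233333.
d = −0.75 · ln(1 − (4/3)·0.233333) = −0.75 · ln(0.688889) = −0.75 · (-0.372675) = 0.2795.

0.2795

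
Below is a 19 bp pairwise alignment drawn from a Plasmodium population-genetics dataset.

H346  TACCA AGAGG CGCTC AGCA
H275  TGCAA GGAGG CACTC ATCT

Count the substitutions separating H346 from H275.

Mismatches occur at site 2 (A/G), site 4 (C/A), site 6 (A/G), site 12 (G/A), site 17 (G/T), site 19 (A/T).
That gives 6 mismatches out of 19 aligned sites, so the Hamming distance is 6.

6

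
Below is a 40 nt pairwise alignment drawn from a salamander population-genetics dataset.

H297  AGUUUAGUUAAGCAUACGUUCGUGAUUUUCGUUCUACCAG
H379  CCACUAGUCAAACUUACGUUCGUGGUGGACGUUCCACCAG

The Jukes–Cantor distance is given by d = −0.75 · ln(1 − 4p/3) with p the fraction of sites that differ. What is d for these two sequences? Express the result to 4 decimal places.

The sequences differ at positions 1 (A/C), 2 (G/C), 3 (U/A), 4 (U/C), 9 (U/C), 12 (G/A), 14 (A/U), 25 (A/G), 27 (U/G), 28 (U/G), 29 (U/A), 35 (U/C).
p = 12/40 = 0.300000.
d = −0.75 · ln(1 − (4/3)·0.300000) = −0.75 · ln(0.600000) = −0.75 · (-0.510826) = 0.3831.

0.3831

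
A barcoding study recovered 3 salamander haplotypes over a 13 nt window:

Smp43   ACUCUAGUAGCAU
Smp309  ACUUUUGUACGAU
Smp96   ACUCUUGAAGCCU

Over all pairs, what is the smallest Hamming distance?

Pairwise Hamming distances:
  Smp43 vs Smp309: 4
  Smp43 vs Smp96: 3
  Smp309 vs Smp96: 5
The smallest is 3, between Smp43 and Smp96.

3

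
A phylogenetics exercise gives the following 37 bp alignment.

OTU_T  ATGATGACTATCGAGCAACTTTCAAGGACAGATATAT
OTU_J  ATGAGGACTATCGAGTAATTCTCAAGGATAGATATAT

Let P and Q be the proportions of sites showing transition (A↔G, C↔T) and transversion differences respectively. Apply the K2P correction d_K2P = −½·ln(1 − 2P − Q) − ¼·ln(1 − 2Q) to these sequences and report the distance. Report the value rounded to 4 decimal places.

0.1532

Mismatches occur at site 5 (T↔G, transversion), site 16 (C↔T, transition), site 19 (C↔T, transition), site 21 (T↔C, transition), site 29 (C↔T, transition).
Of the 5 differences, 4 transitions and 1 transversion over 37 sites: P = 4/37 = 0.108108, Q = 1/37 = 0.027027.
d = −0.5·ln(0.756757) − 0.25·ln(0.945946) = −0.5·(-0.278713) − 0.25·(-0.055570) = 0.1532.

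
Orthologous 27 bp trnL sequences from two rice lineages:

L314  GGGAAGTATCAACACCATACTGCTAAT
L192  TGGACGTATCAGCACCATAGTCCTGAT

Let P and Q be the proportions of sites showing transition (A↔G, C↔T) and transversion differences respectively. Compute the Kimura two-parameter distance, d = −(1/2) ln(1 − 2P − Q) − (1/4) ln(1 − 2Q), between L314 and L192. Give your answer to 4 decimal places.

Mismatches occur at site 1 (G→T, transversion), site 5 (A→C, transversion), site 12 (A→G, transition), site 20 (C→G, transversion), site 22 (G→C, transversion), site 25 (A→G, transition).
Of the 6 differences, 2 transitions and 4 transversions over 27 sites: P = 2/27 = 0.074074, Q = 4/27 = 0.148148.
d = −0.5·ln(0.703704) − 0.25·ln(0.703704) = −0.5·(-0.351397) − 0.25·(-0.351397) = 0.2635.

0.2635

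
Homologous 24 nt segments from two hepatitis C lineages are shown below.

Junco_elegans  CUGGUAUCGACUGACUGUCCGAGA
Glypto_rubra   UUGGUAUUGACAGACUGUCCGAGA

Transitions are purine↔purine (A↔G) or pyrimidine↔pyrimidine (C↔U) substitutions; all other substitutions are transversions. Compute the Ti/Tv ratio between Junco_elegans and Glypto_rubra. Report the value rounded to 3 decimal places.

2.000

Mismatches occur at site 1 (C↔U, transition), site 8 (C↔U, transition), site 12 (U↔A, transversion).
Of the 3 differences, 2 transitions and 1 transversion, so Ti/Tv = 2/1 = 2.000.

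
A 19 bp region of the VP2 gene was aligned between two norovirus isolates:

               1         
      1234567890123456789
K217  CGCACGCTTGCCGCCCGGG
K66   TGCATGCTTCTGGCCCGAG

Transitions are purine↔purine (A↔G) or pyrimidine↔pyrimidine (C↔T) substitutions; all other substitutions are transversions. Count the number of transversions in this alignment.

2

Mismatches occur at site 1 (C↔T, transition), site 5 (C↔T, transition), site 10 (G↔C, transversion), site 11 (C↔T, transition), site 12 (C↔G, transversion), site 18 (G↔A, transition).
Of the 6 differences, 4 transitions and 2 transversions, so the answer is 2.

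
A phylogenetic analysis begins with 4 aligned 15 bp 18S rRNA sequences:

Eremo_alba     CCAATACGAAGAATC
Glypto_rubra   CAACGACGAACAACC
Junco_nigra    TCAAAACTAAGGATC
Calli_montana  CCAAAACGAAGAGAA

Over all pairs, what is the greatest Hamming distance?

Pairwise Hamming distances:
  Eremo_alba vs Glypto_rubra: 5
  Eremo_alba vs Junco_nigra: 4
  Eremo_alba vs Calli_montana: 4
  Glypto_rubra vs Junco_nigra: 8
  Glypto_rubra vs Calli_montana: 7
  Junco_nigra vs Calli_montana: 6
The largest is 8, between Glypto_rubra and Junco_nigra.

8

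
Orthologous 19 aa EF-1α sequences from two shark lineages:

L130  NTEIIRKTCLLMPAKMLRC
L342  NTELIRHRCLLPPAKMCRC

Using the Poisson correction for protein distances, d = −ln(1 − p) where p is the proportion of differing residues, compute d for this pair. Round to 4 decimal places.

Differing sites — 4:I/L; 7:K/H; 8:T/R; 12:M/P; 17:L/C.
p = 5/19 = 0.263158.
d = −ln(1 − 0.263158) = −ln(0.736842) = 0.3054.

0.3054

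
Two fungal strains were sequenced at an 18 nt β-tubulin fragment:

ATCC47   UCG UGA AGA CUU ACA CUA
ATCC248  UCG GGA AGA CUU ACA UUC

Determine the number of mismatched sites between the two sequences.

3

The sequences differ at positions 4 (U/G), 16 (C/U), 18 (A/C).
That gives 3 mismatches out of 18 aligned sites, so the Hamming distance is 3.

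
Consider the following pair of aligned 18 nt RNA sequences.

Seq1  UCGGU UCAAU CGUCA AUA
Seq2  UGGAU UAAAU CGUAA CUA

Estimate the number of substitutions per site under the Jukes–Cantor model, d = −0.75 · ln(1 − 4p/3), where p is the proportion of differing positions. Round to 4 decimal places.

Differing sites — 2:C/G; 4:G/A; 7:C/A; 14:C/A; 16:A/C.
p = 5/18 = 0.277778.
d = −0.75 · ln(1 − (4/3)·0.277778) = −0.75 · ln(0.629629) = −0.75 · (-0.462625) = 0.3470.

0.3470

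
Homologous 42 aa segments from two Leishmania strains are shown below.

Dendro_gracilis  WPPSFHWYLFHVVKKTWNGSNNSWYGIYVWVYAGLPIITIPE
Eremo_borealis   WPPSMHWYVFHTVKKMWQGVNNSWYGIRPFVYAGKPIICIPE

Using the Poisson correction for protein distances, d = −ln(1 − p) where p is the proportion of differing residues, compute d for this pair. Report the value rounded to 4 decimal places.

The sequences differ at positions 5 (F/M), 9 (L/V), 12 (V/T), 16 (T/M), 18 (N/Q), 20 (S/V), 28 (Y/R), 29 (V/P), 30 (W/F), 35 (L/K), 39 (T/C).
p = 11/42 = 0.261905.
d = −ln(1 − 0.261905) = −ln(0.738095) = 0.3037.

0.3037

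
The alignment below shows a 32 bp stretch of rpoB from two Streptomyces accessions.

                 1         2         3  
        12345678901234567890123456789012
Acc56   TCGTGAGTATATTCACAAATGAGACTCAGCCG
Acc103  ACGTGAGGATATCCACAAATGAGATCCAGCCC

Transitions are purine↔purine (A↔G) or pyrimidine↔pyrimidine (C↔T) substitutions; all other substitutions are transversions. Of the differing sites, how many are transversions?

3

Differing sites — 1:T/A (Tv); 8:T/G (Tv); 13:T/C (Ti); 25:C/T (Ti); 26:T/C (Ti); 32:G/C (Tv).
Of the 6 differences, 3 transitions and 3 transversions, so the answer is 3.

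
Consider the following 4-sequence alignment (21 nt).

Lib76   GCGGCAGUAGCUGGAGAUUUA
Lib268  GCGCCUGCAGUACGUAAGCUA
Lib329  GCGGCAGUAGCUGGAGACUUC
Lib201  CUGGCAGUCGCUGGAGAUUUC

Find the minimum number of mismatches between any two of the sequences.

Pairwise Hamming distances:
  Lib76 vs Lib268: 10
  Lib76 vs Lib329: 2
  Lib76 vs Lib201: 4
  Lib268 vs Lib329: 11
  Lib268 vs Lib201: 14
  Lib329 vs Lib201: 4
The smallest is 2, between Lib76 and Lib329.

2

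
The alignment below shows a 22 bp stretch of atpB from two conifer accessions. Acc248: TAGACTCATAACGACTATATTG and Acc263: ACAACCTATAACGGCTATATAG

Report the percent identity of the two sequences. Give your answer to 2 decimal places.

68.18%

Mismatches occur at site 1 (T↔A), site 2 (A↔C), site 3 (G↔A), site 6 (T↔C), site 7 (C↔T), site 14 (A↔G), site 21 (T↔A).
15 of the 22 sites match, so the percent identity is 15/22 × 100 = 68.18%.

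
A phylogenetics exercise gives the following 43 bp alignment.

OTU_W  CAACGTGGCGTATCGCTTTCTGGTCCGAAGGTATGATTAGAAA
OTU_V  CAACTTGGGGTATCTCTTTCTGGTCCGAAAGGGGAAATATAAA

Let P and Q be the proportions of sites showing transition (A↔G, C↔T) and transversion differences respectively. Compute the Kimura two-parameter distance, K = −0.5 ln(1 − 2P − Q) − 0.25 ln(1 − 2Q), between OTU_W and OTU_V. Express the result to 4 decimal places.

The sequences differ at positions 5 (G/T, transversion), 9 (C/G, transversion), 15 (G/T, transversion), 30 (G/A, transition), 32 (T/G, transversion), 33 (A/G, transition), 34 (T/G, transversion), 35 (G/A, transition), 37 (T/A, transversion), 40 (G/T, transversion).
Of the 10 differences, 3 transitions and 7 transversions over 43 sites: P = 3/43 = 0.069767, Q = 7/43 = 0.162791.
d = −0.5·ln(0.697675) − 0.25·ln(0.674418) = −0.5·(-0.360002) − 0.25·(-0.393905) = 0.2785.

0.2785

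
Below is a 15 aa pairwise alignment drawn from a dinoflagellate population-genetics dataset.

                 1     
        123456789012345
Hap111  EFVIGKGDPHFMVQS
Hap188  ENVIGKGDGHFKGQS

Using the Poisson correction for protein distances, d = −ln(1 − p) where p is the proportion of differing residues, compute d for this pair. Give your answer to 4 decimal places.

Differing sites — 2:F/N; 9:P/G; 12:M/K; 13:V/G.
p = 4/15 = 0.266667.
d = −ln(1 − 0.266667) = −ln(0.733333) = 0.3102.

0.3102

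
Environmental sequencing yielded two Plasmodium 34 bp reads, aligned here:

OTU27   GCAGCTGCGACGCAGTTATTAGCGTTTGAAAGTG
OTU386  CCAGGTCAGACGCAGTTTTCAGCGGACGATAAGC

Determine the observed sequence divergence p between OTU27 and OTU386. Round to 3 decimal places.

The sequences differ at positions 1 (G/C), 5 (C/G), 7 (G/C), 8 (C/A), 18 (A/T), 20 (T/C), 25 (T/G), 26 (T/A), 27 (T/C), 30 (A/T), 32 (G/A), 33 (T/G), 34 (G/C).
There are 13 differences over 34 sites, so p = 13/34 = 0.382.

0.382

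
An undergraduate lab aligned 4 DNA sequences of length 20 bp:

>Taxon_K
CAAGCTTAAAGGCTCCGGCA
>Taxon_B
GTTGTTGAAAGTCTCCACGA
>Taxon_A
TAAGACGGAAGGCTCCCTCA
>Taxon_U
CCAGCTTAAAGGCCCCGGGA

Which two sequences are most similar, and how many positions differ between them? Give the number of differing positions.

3

Pairwise Hamming distances:
  Taxon_K vs Taxon_B: 9
  Taxon_K vs Taxon_A: 7
  Taxon_K vs Taxon_U: 3
  Taxon_B vs Taxon_A: 10
  Taxon_B vs Taxon_U: 9
  Taxon_A vs Taxon_U: 10
The smallest is 3, between Taxon_K and Taxon_U.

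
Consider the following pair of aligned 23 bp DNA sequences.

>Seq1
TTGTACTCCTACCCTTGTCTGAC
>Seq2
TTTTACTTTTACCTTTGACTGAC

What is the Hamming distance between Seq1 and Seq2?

Mismatches occur at site 3 (G/T), site 8 (C/T), site 9 (C/T), site 14 (C/T), site 18 (T/A).
That gives 5 mismatches out of 23 aligned sites, so the Hamming distance is 5.

5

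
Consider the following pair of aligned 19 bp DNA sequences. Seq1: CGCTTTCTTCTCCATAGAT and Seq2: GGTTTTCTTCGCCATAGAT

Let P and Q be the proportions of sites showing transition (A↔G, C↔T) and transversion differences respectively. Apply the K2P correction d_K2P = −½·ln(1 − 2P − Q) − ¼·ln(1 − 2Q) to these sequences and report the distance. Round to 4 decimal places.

The sequences differ at positions 1 (C/G, transversion), 3 (C/T, transition), 11 (T/G, transversion).
Of the 3 differences, 1 transition and 2 transversions over 19 sites: P = 1/19 = 0.052632, Q = 2/19 = 0.105263.
d = −0.5·ln(0.789473) − 0.25·ln(0.789474) = −0.5·(-0.236390) − 0.25·(-0.236388) = 0.1773.

0.1773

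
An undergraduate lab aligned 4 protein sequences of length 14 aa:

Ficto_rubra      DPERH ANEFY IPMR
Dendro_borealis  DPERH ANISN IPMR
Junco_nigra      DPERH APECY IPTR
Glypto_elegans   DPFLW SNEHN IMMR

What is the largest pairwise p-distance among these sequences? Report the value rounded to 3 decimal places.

0.643

Pairwise Hamming distances:
  Ficto_rubra vs Dendro_borealis: 3
  Ficto_rubra vs Junco_nigra: 3
  Ficto_rubra vs Glypto_elegans: 7
  Dendro_borealis vs Junco_nigra: 5
  Dendro_borealis vs Glypto_elegans: 7
  Junco_nigra vs Glypto_elegans: 9
The largest is 9 mismatches, between Junco_nigra and Glypto_elegans; p = 9/14 = 0.643.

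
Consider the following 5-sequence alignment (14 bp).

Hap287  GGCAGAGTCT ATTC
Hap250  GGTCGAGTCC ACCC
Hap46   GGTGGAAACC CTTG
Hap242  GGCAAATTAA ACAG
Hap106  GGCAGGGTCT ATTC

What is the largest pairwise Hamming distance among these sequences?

10

Pairwise Hamming distances:
  Hap287 vs Hap250: 5
  Hap287 vs Hap46: 7
  Hap287 vs Hap242: 7
  Hap287 vs Hap106: 1
  Hap250 vs Hap46: 7
  Hap250 vs Hap242: 8
  Hap250 vs Hap106: 6
  Hap46 vs Hap242: 10
  Hap46 vs Hap106: 8
  Hap242 vs Hap106: 8
The largest is 10, between Hap46 and Hap242.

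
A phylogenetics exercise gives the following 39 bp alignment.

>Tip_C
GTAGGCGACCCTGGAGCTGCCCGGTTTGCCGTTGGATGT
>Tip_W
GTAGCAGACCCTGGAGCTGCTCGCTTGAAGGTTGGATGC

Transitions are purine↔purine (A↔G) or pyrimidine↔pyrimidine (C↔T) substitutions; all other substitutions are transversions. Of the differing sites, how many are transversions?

Mismatches occur at site 5 (G→C, transversion), site 6 (C→A, transversion), site 21 (C→T, transition), site 24 (G→C, transversion), site 27 (T→G, transversion), site 28 (G→A, transition), site 29 (C→A, transversion), site 30 (C→G, transversion), site 39 (T→C, transition).
Of the 9 differences, 3 transitions and 6 transversions, so the answer is 6.

6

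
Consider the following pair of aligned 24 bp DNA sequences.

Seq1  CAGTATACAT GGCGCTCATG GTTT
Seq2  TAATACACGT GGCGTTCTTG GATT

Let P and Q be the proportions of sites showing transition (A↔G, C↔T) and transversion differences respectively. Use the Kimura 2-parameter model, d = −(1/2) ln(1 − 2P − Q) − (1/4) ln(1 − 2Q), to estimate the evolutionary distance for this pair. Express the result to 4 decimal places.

The sequences differ at positions 1 (C/T, transition), 3 (G/A, transition), 6 (T/C, transition), 9 (A/G, transition), 15 (C/T, transition), 18 (A/T, transversion), 22 (T/A, transversion).
Of the 7 differences, 5 transitions and 2 transversions over 24 sites: P = 5/24 = 0.208333, Q = 2/24 = 0.083333.
d = −0.5·ln(0.500001) − 0.25·ln(0.833334) = −0.5·(-0.693145) − 0.25·(-0.182321) = 0.3922.

0.3922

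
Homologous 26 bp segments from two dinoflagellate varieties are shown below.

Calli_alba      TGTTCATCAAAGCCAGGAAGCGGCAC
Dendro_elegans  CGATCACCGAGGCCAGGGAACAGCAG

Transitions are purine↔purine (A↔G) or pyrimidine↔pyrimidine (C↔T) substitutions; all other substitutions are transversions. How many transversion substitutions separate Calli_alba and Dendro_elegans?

Mismatches occur at site 1 (T→C, transition), site 3 (T→A, transversion), site 7 (T→C, transition), site 9 (A→G, transition), site 11 (A→G, transition), site 18 (A→G, transition), site 20 (G→A, transition), site 22 (G→A, transition), site 26 (C→G, transversion).
Of the 9 differences, 7 transitions and 2 transversions, so the answer is 2.

2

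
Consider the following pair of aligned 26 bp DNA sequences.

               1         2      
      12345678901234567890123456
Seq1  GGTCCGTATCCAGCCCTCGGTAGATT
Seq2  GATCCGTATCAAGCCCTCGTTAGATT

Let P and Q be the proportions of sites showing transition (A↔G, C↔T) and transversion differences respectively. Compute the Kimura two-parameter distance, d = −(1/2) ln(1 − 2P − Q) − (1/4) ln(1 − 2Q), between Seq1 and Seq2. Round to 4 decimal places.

0.1253

The sequences differ at positions 2 (G/A, transition), 11 (C/A, transversion), 20 (G/T, transversion).
Of the 3 differences, 1 transition and 2 transversions over 26 sites: P = 1/26 = 0.038462, Q = 2/26 = 0.076923.
d = −0.5·ln(0.846153) − 0.25·ln(0.846154) = −0.5·(-0.167055) − 0.25·(-0.167054) = 0.1253.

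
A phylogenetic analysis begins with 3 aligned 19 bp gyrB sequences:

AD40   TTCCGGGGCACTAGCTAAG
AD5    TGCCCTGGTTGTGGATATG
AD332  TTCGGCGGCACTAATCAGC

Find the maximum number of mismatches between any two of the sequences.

Pairwise Hamming distances:
  AD40 vs AD5: 9
  AD40 vs AD332: 7
  AD5 vs AD332: 13
The largest is 13, between AD5 and AD332.

13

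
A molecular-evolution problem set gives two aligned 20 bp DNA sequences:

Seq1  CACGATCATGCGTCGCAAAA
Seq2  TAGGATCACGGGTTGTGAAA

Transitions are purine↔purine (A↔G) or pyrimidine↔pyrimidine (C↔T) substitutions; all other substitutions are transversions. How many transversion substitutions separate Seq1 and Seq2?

Mismatches occur at site 1 (C→T, transition), site 3 (C→G, transversion), site 9 (T→C, transition), site 11 (C→G, transversion), site 14 (C→T, transition), site 16 (C→T, transition), site 17 (A→G, transition).
Of the 7 differences, 5 transitions and 2 transversions, so the answer is 2.

2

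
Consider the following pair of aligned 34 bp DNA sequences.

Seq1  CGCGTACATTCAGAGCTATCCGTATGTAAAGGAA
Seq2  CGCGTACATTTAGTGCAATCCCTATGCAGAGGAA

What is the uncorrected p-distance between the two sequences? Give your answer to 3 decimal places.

0.176

The sequences differ at positions 11 (C/T), 14 (A/T), 17 (T/A), 22 (G/C), 27 (T/C), 29 (A/G).
There are 6 differences over 34 sites, so p = 6/34 = 0.176.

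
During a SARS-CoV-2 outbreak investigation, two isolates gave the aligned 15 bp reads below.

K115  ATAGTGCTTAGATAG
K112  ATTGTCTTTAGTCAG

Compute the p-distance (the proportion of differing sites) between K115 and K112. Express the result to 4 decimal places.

Differing sites — 3:A/T; 6:G/C; 7:C/T; 12:A/T; 13:T/C.
There are 5 differences over 15 sites, so p = 5/15 = 0.3333.

0.3333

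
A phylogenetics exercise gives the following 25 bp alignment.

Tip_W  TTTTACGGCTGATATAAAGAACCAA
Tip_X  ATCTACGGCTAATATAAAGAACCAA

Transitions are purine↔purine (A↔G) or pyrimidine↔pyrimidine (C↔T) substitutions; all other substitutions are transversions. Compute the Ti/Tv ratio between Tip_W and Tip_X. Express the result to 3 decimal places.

Differing sites — 1:T/A (Tv); 3:T/C (Ti); 11:G/A (Ti).
Of the 3 differences, 2 transitions and 1 transversion, so Ti/Tv = 2/1 = 2.000.

2.000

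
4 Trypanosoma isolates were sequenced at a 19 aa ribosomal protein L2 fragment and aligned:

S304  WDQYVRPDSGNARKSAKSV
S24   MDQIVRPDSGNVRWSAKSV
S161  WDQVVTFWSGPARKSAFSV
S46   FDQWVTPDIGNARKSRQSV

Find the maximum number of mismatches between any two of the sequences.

Pairwise Hamming distances:
  S304 vs S24: 4
  S304 vs S161: 6
  S304 vs S46: 6
  S24 vs S161: 9
  S24 vs S46: 8
  S161 vs S46: 8
The largest is 9, between S24 and S161.

9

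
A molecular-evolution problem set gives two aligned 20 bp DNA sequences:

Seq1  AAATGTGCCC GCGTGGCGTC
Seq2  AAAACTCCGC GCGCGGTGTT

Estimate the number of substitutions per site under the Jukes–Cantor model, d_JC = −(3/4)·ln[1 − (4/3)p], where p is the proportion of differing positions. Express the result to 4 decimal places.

Differing sites — 4:T/A; 5:G/C; 7:G/C; 9:C/G; 14:T/C; 17:C/T; 20:C/T.
p = 7/20 = 0.350000.
d = −0.75 · ln(1 − (4/3)·0.350000) = −0.75 · ln(0.533333) = −0.75 · (-0.628609) = 0.4715.

0.4715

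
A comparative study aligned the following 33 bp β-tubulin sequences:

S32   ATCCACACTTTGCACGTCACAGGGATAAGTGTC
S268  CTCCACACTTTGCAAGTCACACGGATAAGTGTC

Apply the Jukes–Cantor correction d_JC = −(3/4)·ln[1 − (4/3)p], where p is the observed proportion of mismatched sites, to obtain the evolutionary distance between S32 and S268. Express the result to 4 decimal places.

Mismatches occur at site 1 (A→C), site 15 (C→A), site 22 (G→C).
p = 3/33 = 0.090909.
d = −0.75 · ln(1 − (4/3)·0.090909) = −0.75 · ln(0.878788) = −0.75 · (-0.129212) = 0.0969.

0.0969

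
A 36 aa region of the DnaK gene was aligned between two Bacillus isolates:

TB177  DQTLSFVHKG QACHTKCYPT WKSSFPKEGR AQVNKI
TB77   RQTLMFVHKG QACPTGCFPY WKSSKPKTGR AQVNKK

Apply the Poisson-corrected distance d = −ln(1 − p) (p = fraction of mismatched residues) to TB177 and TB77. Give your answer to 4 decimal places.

0.2877

The sequences differ at positions 1 (D/R), 5 (S/M), 14 (H/P), 16 (K/G), 18 (Y/F), 20 (T/Y), 25 (F/K), 28 (E/T), 36 (I/K).
p = 9/36 = 0.250000.
d = −ln(1 − 0.250000) = −ln(0.750000) = 0.2877.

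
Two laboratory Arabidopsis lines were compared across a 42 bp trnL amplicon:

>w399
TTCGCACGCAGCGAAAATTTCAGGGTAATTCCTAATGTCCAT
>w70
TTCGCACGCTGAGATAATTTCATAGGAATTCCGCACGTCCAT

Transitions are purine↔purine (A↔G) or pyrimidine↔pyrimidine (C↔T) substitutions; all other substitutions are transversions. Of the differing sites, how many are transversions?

Mismatches occur at site 10 (A↔T, transversion), site 12 (C↔A, transversion), site 15 (A↔T, transversion), site 23 (G↔T, transversion), site 24 (G↔A, transition), site 26 (T↔G, transversion), site 33 (T↔G, transversion), site 34 (A↔C, transversion), site 36 (T↔C, transition).
Of the 9 differences, 2 transitions and 7 transversions, so the answer is 7.

7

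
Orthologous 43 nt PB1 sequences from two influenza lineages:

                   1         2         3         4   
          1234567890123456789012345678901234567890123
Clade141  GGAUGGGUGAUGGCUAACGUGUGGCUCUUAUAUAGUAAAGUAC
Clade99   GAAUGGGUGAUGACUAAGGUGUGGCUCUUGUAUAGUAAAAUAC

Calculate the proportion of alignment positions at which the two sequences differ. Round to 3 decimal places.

0.116

The sequences differ at positions 2 (G/A), 13 (G/A), 18 (C/G), 30 (A/G), 40 (G/A).
There are 5 differences over 43 sites, so p = 5/43 = 0.116.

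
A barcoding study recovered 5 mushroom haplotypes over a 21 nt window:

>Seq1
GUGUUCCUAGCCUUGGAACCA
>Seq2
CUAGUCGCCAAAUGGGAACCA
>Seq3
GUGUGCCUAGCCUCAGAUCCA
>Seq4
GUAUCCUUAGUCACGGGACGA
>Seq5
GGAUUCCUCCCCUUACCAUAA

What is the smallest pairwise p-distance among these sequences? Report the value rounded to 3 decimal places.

Pairwise Hamming distances:
  Seq1 vs Seq2: 10
  Seq1 vs Seq3: 4
  Seq1 vs Seq4: 8
  Seq1 vs Seq5: 9
  Seq2 vs Seq3: 13
  Seq2 vs Seq4: 13
  Seq2 vs Seq5: 14
  Seq3 vs Seq4: 9
  Seq3 vs Seq5: 11
  Seq4 vs Seq5: 13
The smallest is 4 mismatches, between Seq1 and Seq3; p = 4/21 = 0.190.

0.190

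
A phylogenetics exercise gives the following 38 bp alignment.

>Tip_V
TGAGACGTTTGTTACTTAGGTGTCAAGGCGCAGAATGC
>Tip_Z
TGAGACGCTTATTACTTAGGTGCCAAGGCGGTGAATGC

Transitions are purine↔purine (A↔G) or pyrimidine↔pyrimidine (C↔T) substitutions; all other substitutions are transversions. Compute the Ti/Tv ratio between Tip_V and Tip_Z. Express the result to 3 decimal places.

Mismatches occur at site 8 (T/C, transition), site 11 (G/A, transition), site 23 (T/C, transition), site 31 (C/G, transversion), site 32 (A/T, transversion).
Of the 5 differences, 3 transitions and 2 transversions, so Ti/Tv = 3/2 = 1.500.

1.500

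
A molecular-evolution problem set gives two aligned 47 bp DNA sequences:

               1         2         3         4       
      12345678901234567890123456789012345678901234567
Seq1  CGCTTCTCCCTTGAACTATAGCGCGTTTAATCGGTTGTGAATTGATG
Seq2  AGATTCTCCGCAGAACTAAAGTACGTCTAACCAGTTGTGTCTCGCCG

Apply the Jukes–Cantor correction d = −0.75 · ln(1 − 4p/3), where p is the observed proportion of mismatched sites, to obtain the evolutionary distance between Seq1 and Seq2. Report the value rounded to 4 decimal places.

Differing sites — 1:C/A; 3:C/A; 10:C/G; 11:T/C; 12:T/A; 19:T/A; 22:C/T; 23:G/A; 27:T/C; 31:T/C; 33:G/A; 40:A/T; 41:A/C; 43:T/C; 45:A/C; 46:T/C.
p = 16/47 = 0.340426.
d = −0.75 · ln(1 − (4/3)·0.340426) = −0.75 · ln(0.546099) = −0.75 · (-0.604955) = 0.4537.

0.4537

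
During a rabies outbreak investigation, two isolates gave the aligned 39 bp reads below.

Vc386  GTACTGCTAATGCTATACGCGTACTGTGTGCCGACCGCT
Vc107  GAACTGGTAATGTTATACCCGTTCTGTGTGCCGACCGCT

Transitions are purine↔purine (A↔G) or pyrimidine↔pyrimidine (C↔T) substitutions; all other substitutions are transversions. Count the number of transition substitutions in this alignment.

1

The sequences differ at positions 2 (T/A, transversion), 7 (C/G, transversion), 13 (C/T, transition), 19 (G/C, transversion), 23 (A/T, transversion).
Of the 5 differences, 1 transition and 4 transversions, so the answer is 1.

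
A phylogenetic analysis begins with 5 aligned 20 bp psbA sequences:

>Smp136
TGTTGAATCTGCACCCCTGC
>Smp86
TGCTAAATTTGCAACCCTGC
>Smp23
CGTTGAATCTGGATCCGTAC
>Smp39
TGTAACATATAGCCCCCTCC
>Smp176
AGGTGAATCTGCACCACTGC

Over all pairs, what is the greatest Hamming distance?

11

Pairwise Hamming distances:
  Smp136 vs Smp86: 4
  Smp136 vs Smp23: 5
  Smp136 vs Smp39: 8
  Smp136 vs Smp176: 3
  Smp86 vs Smp23: 8
  Smp86 vs Smp39: 9
  Smp86 vs Smp176: 6
  Smp23 vs Smp39: 10
  Smp23 vs Smp176: 7
  Smp39 vs Smp176: 11
The largest is 11, between Smp39 and Smp176.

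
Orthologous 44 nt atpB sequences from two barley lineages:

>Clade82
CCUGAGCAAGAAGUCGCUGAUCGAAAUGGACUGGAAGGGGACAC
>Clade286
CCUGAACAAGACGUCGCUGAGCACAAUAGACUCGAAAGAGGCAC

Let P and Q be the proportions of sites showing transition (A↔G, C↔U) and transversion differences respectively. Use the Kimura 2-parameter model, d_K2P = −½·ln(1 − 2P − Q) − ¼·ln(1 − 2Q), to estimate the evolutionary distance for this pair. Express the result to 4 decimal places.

Mismatches occur at site 6 (G↔A, transition), site 12 (A↔C, transversion), site 21 (U↔G, transversion), site 23 (G↔A, transition), site 24 (A↔C, transversion), site 28 (G↔A, transition), site 33 (G↔C, transversion), site 37 (G↔A, transition), site 39 (G↔A, transition), site 41 (A↔G, transition).
Of the 10 differences, 6 transitions and 4 transversions over 44 sites: P = 6/44 = 0.136364, Q = 4/44 = 0.090909.
d = −0.5·ln(0.636363) − 0.25·ln(0.818182) = −0.5·(-0.451986) − 0.25·(-0.200670) = 0.2762.

0.2762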